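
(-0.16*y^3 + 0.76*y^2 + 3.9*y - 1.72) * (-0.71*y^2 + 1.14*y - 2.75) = 0.1136*y^5 - 0.722*y^4 - 1.4626*y^3 + 3.5772*y^2 - 12.6858*y + 4.73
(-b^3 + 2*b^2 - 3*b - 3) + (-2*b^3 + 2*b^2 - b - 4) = -3*b^3 + 4*b^2 - 4*b - 7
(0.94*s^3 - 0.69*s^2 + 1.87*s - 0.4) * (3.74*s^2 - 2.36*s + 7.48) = 3.5156*s^5 - 4.799*s^4 + 15.6534*s^3 - 11.0704*s^2 + 14.9316*s - 2.992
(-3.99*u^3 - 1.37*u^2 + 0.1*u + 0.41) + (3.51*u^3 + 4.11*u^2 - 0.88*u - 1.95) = -0.48*u^3 + 2.74*u^2 - 0.78*u - 1.54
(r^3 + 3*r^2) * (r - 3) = r^4 - 9*r^2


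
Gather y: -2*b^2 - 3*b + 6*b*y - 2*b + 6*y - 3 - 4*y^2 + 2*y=-2*b^2 - 5*b - 4*y^2 + y*(6*b + 8) - 3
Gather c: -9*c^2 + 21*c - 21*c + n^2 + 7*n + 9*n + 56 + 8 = -9*c^2 + n^2 + 16*n + 64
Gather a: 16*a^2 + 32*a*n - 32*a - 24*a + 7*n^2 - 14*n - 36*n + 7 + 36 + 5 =16*a^2 + a*(32*n - 56) + 7*n^2 - 50*n + 48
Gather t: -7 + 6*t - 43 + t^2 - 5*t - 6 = t^2 + t - 56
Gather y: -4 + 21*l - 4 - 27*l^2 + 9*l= -27*l^2 + 30*l - 8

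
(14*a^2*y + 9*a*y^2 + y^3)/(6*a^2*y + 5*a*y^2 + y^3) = (7*a + y)/(3*a + y)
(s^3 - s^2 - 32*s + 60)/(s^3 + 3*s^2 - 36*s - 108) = (s^2 - 7*s + 10)/(s^2 - 3*s - 18)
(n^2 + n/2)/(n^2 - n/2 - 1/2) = n/(n - 1)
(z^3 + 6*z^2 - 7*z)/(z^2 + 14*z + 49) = z*(z - 1)/(z + 7)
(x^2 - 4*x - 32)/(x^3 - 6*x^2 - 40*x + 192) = (x + 4)/(x^2 + 2*x - 24)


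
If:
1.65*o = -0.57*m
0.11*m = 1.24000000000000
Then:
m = 11.27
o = -3.89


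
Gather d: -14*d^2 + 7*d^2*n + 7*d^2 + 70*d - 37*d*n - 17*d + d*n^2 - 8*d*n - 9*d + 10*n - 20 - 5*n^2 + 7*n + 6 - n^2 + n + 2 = d^2*(7*n - 7) + d*(n^2 - 45*n + 44) - 6*n^2 + 18*n - 12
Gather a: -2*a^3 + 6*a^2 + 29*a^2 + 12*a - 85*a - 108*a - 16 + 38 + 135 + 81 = -2*a^3 + 35*a^2 - 181*a + 238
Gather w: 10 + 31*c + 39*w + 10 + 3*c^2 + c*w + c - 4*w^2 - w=3*c^2 + 32*c - 4*w^2 + w*(c + 38) + 20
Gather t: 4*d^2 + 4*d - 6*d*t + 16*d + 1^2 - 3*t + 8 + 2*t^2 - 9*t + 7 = 4*d^2 + 20*d + 2*t^2 + t*(-6*d - 12) + 16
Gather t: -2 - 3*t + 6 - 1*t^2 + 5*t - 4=-t^2 + 2*t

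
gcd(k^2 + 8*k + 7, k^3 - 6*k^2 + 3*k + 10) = k + 1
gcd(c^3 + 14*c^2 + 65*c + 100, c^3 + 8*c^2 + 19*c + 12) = c + 4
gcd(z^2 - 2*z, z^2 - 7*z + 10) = z - 2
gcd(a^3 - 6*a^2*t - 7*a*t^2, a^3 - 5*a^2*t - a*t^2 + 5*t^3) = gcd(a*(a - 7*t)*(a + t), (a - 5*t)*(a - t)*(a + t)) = a + t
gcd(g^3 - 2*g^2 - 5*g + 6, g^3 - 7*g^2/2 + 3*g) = 1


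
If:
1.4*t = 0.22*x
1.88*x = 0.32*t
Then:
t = 0.00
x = 0.00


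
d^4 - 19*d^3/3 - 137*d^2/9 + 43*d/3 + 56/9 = (d - 8)*(d - 1)*(d + 1/3)*(d + 7/3)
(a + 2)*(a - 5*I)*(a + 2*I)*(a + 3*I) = a^4 + 2*a^3 + 19*a^2 + 38*a + 30*I*a + 60*I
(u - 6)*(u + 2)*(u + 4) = u^3 - 28*u - 48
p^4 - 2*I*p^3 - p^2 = p^2*(p - I)^2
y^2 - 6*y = y*(y - 6)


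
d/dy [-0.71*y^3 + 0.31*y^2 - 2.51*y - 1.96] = -2.13*y^2 + 0.62*y - 2.51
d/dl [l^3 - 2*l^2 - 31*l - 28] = 3*l^2 - 4*l - 31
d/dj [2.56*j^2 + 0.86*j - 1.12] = 5.12*j + 0.86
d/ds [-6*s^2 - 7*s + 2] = -12*s - 7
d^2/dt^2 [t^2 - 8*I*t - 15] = 2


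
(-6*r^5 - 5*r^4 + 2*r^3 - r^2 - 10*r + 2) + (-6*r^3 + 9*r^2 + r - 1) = -6*r^5 - 5*r^4 - 4*r^3 + 8*r^2 - 9*r + 1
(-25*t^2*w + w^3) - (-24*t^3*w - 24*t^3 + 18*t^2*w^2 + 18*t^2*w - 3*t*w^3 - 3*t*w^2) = 24*t^3*w + 24*t^3 - 18*t^2*w^2 - 43*t^2*w + 3*t*w^3 + 3*t*w^2 + w^3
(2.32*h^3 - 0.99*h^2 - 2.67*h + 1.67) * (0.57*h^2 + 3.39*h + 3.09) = 1.3224*h^5 + 7.3005*h^4 + 2.2908*h^3 - 11.1585*h^2 - 2.589*h + 5.1603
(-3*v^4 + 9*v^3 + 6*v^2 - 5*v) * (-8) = 24*v^4 - 72*v^3 - 48*v^2 + 40*v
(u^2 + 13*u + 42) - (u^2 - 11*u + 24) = 24*u + 18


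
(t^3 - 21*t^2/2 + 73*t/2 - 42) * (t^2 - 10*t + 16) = t^5 - 41*t^4/2 + 315*t^3/2 - 575*t^2 + 1004*t - 672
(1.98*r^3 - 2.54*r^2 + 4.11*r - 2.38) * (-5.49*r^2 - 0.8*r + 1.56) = -10.8702*r^5 + 12.3606*r^4 - 17.4431*r^3 + 5.8158*r^2 + 8.3156*r - 3.7128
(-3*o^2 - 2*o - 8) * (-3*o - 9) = 9*o^3 + 33*o^2 + 42*o + 72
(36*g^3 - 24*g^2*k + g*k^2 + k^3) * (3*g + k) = 108*g^4 - 36*g^3*k - 21*g^2*k^2 + 4*g*k^3 + k^4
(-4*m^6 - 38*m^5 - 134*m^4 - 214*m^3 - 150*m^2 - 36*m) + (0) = -4*m^6 - 38*m^5 - 134*m^4 - 214*m^3 - 150*m^2 - 36*m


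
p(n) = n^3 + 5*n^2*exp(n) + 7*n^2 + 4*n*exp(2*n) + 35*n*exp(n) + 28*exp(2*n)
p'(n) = 5*n^2*exp(n) + 3*n^2 + 8*n*exp(2*n) + 45*n*exp(n) + 14*n + 60*exp(2*n) + 35*exp(n)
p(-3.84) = 45.30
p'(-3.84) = -10.89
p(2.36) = 5421.46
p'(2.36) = 10687.96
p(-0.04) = 24.37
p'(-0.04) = 86.44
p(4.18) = 206543.77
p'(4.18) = 419645.15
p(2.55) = 7887.16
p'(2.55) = 15576.82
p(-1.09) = -1.14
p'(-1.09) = -8.63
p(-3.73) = 44.04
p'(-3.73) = -11.98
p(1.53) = 1049.02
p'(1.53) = 2102.80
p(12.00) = 2013358825066.32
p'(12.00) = 4132513820310.47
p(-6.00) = 35.93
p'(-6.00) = 23.86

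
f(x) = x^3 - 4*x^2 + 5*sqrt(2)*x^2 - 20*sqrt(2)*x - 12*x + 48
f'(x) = 3*x^2 - 8*x + 10*sqrt(2)*x - 20*sqrt(2) - 12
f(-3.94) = 193.23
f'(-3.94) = -17.91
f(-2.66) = 158.06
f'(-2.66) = -35.40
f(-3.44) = 182.21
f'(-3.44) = -25.91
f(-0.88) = 85.15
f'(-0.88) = -43.37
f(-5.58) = 194.67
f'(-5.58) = 18.85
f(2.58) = -18.32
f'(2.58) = -4.47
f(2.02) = -12.60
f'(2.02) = -15.64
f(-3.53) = 184.48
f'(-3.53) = -24.58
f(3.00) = -18.21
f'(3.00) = 5.14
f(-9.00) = -69.69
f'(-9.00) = 147.44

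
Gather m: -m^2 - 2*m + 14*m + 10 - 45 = -m^2 + 12*m - 35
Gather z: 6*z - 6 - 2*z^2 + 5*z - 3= -2*z^2 + 11*z - 9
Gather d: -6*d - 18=-6*d - 18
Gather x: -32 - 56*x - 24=-56*x - 56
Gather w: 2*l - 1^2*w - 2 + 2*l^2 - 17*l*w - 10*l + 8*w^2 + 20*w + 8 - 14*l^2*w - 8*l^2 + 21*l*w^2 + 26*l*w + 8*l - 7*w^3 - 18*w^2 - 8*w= -6*l^2 - 7*w^3 + w^2*(21*l - 10) + w*(-14*l^2 + 9*l + 11) + 6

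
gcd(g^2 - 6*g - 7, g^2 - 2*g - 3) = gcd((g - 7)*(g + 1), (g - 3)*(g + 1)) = g + 1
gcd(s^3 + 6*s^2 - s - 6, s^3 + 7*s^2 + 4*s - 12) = s^2 + 5*s - 6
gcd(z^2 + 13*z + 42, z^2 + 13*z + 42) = z^2 + 13*z + 42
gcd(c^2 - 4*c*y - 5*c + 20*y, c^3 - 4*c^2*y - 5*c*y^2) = 1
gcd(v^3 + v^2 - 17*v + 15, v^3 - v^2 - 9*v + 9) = v^2 - 4*v + 3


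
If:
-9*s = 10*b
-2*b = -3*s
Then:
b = 0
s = 0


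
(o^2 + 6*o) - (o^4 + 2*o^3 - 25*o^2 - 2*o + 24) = -o^4 - 2*o^3 + 26*o^2 + 8*o - 24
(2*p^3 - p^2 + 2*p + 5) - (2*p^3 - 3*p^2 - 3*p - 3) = 2*p^2 + 5*p + 8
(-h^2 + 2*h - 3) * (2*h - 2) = -2*h^3 + 6*h^2 - 10*h + 6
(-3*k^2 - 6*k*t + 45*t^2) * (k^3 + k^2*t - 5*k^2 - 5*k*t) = -3*k^5 - 9*k^4*t + 15*k^4 + 39*k^3*t^2 + 45*k^3*t + 45*k^2*t^3 - 195*k^2*t^2 - 225*k*t^3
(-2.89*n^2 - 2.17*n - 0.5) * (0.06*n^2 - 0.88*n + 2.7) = -0.1734*n^4 + 2.413*n^3 - 5.9234*n^2 - 5.419*n - 1.35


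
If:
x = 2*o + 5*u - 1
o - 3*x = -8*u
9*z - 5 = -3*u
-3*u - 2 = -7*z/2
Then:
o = 232/375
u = -1/75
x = 64/375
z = 14/25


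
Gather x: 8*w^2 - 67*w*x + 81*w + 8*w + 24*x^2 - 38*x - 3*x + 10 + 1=8*w^2 + 89*w + 24*x^2 + x*(-67*w - 41) + 11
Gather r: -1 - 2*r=-2*r - 1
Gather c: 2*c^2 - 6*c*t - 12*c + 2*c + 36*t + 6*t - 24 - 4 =2*c^2 + c*(-6*t - 10) + 42*t - 28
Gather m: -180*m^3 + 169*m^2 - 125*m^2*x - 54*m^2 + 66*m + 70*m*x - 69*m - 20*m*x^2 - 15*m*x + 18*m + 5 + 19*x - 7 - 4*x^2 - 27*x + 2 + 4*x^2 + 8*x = -180*m^3 + m^2*(115 - 125*x) + m*(-20*x^2 + 55*x + 15)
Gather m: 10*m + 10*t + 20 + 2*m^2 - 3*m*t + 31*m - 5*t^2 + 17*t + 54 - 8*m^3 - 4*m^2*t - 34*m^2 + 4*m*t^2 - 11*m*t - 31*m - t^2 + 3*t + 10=-8*m^3 + m^2*(-4*t - 32) + m*(4*t^2 - 14*t + 10) - 6*t^2 + 30*t + 84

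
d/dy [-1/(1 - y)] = -1/(y - 1)^2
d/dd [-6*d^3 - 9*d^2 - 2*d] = -18*d^2 - 18*d - 2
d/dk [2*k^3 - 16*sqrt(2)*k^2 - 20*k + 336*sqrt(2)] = 6*k^2 - 32*sqrt(2)*k - 20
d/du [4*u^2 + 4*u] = 8*u + 4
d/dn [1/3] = 0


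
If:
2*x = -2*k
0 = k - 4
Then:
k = 4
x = -4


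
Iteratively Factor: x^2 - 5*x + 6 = (x - 2)*(x - 3)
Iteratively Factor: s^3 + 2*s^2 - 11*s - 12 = (s + 4)*(s^2 - 2*s - 3) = (s - 3)*(s + 4)*(s + 1)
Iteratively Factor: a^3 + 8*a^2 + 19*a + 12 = (a + 3)*(a^2 + 5*a + 4) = (a + 3)*(a + 4)*(a + 1)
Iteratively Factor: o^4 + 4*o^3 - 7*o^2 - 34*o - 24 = (o + 1)*(o^3 + 3*o^2 - 10*o - 24) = (o + 1)*(o + 4)*(o^2 - o - 6) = (o - 3)*(o + 1)*(o + 4)*(o + 2)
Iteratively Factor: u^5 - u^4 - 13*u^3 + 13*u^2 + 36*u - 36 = (u + 3)*(u^4 - 4*u^3 - u^2 + 16*u - 12) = (u - 3)*(u + 3)*(u^3 - u^2 - 4*u + 4) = (u - 3)*(u - 1)*(u + 3)*(u^2 - 4) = (u - 3)*(u - 1)*(u + 2)*(u + 3)*(u - 2)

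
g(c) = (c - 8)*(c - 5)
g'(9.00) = 5.00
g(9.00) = 4.00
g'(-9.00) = -31.00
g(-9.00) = 238.00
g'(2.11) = -8.78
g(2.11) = 17.02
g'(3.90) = -5.20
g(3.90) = 4.51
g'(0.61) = -11.78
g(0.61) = 32.44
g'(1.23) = -10.54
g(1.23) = 25.52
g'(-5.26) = -23.52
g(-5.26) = 136.05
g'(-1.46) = -15.92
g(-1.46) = 61.11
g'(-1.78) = -16.56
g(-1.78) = 66.31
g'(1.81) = -9.38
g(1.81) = 19.75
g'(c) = 2*c - 13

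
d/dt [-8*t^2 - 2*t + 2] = -16*t - 2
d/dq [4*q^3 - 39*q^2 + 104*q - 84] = 12*q^2 - 78*q + 104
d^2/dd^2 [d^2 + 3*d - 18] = 2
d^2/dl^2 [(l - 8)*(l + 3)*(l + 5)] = 6*l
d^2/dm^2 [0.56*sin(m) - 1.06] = -0.56*sin(m)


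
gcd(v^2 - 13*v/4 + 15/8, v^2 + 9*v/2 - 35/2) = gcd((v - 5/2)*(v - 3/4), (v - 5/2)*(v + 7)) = v - 5/2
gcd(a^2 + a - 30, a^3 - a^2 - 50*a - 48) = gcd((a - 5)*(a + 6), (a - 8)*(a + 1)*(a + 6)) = a + 6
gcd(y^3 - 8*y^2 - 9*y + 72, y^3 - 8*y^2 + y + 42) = y - 3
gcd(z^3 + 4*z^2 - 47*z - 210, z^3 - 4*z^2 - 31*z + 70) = z^2 - 2*z - 35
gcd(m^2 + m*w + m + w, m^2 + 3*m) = 1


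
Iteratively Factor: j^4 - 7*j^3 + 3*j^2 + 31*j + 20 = (j + 1)*(j^3 - 8*j^2 + 11*j + 20) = (j - 5)*(j + 1)*(j^2 - 3*j - 4) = (j - 5)*(j - 4)*(j + 1)*(j + 1)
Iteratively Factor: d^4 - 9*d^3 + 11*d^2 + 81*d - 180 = (d - 3)*(d^3 - 6*d^2 - 7*d + 60) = (d - 5)*(d - 3)*(d^2 - d - 12) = (d - 5)*(d - 3)*(d + 3)*(d - 4)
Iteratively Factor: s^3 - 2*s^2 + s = (s)*(s^2 - 2*s + 1) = s*(s - 1)*(s - 1)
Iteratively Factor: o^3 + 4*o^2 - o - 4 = (o - 1)*(o^2 + 5*o + 4) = (o - 1)*(o + 4)*(o + 1)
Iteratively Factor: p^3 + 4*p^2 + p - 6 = (p + 2)*(p^2 + 2*p - 3) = (p - 1)*(p + 2)*(p + 3)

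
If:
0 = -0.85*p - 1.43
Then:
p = -1.68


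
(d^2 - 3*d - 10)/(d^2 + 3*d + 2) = (d - 5)/(d + 1)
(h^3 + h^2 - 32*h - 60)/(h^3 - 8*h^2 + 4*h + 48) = (h + 5)/(h - 4)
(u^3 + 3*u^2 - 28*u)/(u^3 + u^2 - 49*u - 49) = u*(u - 4)/(u^2 - 6*u - 7)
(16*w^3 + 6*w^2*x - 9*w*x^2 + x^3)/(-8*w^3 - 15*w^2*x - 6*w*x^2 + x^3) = (-2*w + x)/(w + x)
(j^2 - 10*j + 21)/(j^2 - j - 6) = (j - 7)/(j + 2)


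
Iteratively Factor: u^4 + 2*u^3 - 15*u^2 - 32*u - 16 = (u + 1)*(u^3 + u^2 - 16*u - 16) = (u + 1)*(u + 4)*(u^2 - 3*u - 4) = (u - 4)*(u + 1)*(u + 4)*(u + 1)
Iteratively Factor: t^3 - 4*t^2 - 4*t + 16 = (t - 2)*(t^2 - 2*t - 8) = (t - 4)*(t - 2)*(t + 2)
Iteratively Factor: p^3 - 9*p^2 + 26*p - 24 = (p - 3)*(p^2 - 6*p + 8) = (p - 3)*(p - 2)*(p - 4)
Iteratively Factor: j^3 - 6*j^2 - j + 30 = (j + 2)*(j^2 - 8*j + 15) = (j - 3)*(j + 2)*(j - 5)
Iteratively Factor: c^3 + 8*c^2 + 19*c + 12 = (c + 1)*(c^2 + 7*c + 12) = (c + 1)*(c + 4)*(c + 3)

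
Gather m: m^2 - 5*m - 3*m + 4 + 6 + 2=m^2 - 8*m + 12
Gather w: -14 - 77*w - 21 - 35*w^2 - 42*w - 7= -35*w^2 - 119*w - 42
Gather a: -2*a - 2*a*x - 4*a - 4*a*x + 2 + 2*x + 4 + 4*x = a*(-6*x - 6) + 6*x + 6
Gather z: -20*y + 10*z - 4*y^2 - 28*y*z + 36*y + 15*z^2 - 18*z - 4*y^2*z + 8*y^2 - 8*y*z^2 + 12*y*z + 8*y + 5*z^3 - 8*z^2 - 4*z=4*y^2 + 24*y + 5*z^3 + z^2*(7 - 8*y) + z*(-4*y^2 - 16*y - 12)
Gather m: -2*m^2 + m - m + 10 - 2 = 8 - 2*m^2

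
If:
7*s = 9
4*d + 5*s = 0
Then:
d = -45/28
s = 9/7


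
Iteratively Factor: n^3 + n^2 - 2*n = (n)*(n^2 + n - 2) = n*(n + 2)*(n - 1)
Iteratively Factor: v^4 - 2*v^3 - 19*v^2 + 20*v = (v)*(v^3 - 2*v^2 - 19*v + 20) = v*(v - 5)*(v^2 + 3*v - 4) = v*(v - 5)*(v + 4)*(v - 1)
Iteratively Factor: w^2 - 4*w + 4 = (w - 2)*(w - 2)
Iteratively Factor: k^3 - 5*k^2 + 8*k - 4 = (k - 2)*(k^2 - 3*k + 2) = (k - 2)^2*(k - 1)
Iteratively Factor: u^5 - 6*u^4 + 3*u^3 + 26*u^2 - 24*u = (u - 3)*(u^4 - 3*u^3 - 6*u^2 + 8*u) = (u - 4)*(u - 3)*(u^3 + u^2 - 2*u) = (u - 4)*(u - 3)*(u - 1)*(u^2 + 2*u) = (u - 4)*(u - 3)*(u - 1)*(u + 2)*(u)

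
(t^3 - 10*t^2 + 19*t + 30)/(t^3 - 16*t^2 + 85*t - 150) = (t + 1)/(t - 5)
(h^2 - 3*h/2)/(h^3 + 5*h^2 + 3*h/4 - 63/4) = 2*h/(2*h^2 + 13*h + 21)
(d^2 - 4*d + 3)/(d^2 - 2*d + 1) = (d - 3)/(d - 1)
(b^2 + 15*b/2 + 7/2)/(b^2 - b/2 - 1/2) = (b + 7)/(b - 1)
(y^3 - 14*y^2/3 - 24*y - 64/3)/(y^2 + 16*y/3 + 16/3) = (y^2 - 6*y - 16)/(y + 4)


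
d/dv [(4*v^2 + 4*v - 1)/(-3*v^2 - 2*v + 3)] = 2*(2*v^2 + 9*v + 5)/(9*v^4 + 12*v^3 - 14*v^2 - 12*v + 9)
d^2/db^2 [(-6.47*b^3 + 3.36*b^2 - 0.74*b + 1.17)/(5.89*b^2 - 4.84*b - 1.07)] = (-4.54747350886464e-13*b^4 - 244.452262*b^3 + 169.551894*b^2 - 272.550582*b + 84.921638)/(204.336469*b^6 - 503.729292*b^5 + 302.568711*b^4 + 69.638888*b^3 - 54.965793*b^2 - 16.623948*b - 1.225043)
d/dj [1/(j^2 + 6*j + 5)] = 2*(-j - 3)/(j^2 + 6*j + 5)^2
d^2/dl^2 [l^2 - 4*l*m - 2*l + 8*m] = 2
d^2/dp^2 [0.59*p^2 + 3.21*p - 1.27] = 1.18000000000000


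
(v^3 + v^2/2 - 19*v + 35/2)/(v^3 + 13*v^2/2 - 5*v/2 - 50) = (2*v^2 - 9*v + 7)/(2*v^2 + 3*v - 20)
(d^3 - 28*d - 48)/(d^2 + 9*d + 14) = (d^2 - 2*d - 24)/(d + 7)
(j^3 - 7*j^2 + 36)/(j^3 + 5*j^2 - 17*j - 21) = (j^2 - 4*j - 12)/(j^2 + 8*j + 7)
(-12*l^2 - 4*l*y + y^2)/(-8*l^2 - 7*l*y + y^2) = (12*l^2 + 4*l*y - y^2)/(8*l^2 + 7*l*y - y^2)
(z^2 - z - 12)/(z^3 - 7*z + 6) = (z - 4)/(z^2 - 3*z + 2)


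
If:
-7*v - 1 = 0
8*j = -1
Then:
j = -1/8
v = -1/7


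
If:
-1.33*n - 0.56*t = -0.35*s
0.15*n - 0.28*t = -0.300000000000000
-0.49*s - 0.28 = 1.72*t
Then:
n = -0.92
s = -2.59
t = 0.58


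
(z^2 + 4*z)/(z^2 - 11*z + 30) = z*(z + 4)/(z^2 - 11*z + 30)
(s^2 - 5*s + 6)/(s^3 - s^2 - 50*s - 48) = (-s^2 + 5*s - 6)/(-s^3 + s^2 + 50*s + 48)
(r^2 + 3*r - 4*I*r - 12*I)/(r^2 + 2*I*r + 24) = (r + 3)/(r + 6*I)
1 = 1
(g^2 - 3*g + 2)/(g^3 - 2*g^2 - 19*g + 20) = (g - 2)/(g^2 - g - 20)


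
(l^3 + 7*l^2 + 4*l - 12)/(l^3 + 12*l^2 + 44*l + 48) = (l - 1)/(l + 4)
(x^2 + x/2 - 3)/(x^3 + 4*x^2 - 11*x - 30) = (x - 3/2)/(x^2 + 2*x - 15)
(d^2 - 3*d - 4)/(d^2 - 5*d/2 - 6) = 2*(d + 1)/(2*d + 3)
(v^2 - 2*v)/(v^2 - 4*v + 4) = v/(v - 2)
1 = 1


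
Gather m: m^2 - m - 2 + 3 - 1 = m^2 - m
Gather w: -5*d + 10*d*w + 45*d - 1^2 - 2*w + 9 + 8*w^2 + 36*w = 40*d + 8*w^2 + w*(10*d + 34) + 8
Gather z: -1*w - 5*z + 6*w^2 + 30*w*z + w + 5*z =6*w^2 + 30*w*z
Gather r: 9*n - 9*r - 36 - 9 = 9*n - 9*r - 45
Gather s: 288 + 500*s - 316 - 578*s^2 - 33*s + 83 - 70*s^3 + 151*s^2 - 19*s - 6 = -70*s^3 - 427*s^2 + 448*s + 49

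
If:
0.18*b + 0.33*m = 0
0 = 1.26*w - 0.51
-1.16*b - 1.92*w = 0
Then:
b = -0.67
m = 0.37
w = 0.40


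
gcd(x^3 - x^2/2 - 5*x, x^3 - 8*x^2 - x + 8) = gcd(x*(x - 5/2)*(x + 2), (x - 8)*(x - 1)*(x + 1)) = 1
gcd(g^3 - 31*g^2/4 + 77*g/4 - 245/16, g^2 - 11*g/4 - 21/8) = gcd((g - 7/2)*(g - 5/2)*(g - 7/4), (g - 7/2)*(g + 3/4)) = g - 7/2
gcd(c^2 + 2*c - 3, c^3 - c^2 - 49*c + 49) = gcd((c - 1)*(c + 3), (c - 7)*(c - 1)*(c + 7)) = c - 1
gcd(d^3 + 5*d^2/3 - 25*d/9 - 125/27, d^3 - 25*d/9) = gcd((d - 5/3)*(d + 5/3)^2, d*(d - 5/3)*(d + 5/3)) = d^2 - 25/9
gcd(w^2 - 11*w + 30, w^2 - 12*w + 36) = w - 6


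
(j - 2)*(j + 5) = j^2 + 3*j - 10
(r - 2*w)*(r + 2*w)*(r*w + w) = r^3*w + r^2*w - 4*r*w^3 - 4*w^3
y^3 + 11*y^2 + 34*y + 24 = (y + 1)*(y + 4)*(y + 6)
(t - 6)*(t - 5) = t^2 - 11*t + 30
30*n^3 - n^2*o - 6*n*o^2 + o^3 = (-5*n + o)*(-3*n + o)*(2*n + o)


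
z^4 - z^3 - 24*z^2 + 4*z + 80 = (z - 5)*(z - 2)*(z + 2)*(z + 4)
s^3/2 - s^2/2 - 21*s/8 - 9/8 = (s/2 + 1/4)*(s - 3)*(s + 3/2)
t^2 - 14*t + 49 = (t - 7)^2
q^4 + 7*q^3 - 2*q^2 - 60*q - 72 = (q - 3)*(q + 2)^2*(q + 6)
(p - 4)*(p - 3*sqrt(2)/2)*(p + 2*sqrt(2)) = p^3 - 4*p^2 + sqrt(2)*p^2/2 - 6*p - 2*sqrt(2)*p + 24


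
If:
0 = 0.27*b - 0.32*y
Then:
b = 1.18518518518519*y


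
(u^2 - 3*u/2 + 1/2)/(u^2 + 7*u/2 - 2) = (u - 1)/(u + 4)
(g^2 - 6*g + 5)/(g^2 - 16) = (g^2 - 6*g + 5)/(g^2 - 16)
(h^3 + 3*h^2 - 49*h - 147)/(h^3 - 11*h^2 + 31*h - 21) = (h^2 + 10*h + 21)/(h^2 - 4*h + 3)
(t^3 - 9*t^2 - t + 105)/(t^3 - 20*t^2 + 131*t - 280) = (t + 3)/(t - 8)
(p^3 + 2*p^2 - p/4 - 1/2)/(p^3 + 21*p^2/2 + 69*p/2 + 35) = (4*p^2 - 1)/(2*(2*p^2 + 17*p + 35))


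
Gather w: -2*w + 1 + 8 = 9 - 2*w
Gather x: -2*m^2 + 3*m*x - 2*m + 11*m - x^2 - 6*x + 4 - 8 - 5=-2*m^2 + 9*m - x^2 + x*(3*m - 6) - 9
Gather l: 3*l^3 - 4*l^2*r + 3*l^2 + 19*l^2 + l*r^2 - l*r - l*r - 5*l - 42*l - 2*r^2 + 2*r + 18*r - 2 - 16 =3*l^3 + l^2*(22 - 4*r) + l*(r^2 - 2*r - 47) - 2*r^2 + 20*r - 18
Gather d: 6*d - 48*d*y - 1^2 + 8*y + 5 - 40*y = d*(6 - 48*y) - 32*y + 4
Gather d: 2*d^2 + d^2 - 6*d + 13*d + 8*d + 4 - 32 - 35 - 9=3*d^2 + 15*d - 72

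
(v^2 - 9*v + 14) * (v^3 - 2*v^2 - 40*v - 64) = v^5 - 11*v^4 - 8*v^3 + 268*v^2 + 16*v - 896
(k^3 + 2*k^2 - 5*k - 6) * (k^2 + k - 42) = k^5 + 3*k^4 - 45*k^3 - 95*k^2 + 204*k + 252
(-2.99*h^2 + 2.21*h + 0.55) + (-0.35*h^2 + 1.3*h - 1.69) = -3.34*h^2 + 3.51*h - 1.14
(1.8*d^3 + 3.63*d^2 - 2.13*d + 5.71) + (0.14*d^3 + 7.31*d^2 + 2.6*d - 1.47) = 1.94*d^3 + 10.94*d^2 + 0.47*d + 4.24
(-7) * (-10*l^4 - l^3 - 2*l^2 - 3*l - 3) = 70*l^4 + 7*l^3 + 14*l^2 + 21*l + 21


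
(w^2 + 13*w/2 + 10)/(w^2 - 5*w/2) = (2*w^2 + 13*w + 20)/(w*(2*w - 5))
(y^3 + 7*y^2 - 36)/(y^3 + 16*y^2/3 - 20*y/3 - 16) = 3*(y + 3)/(3*y + 4)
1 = 1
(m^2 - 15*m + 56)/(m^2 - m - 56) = (m - 7)/(m + 7)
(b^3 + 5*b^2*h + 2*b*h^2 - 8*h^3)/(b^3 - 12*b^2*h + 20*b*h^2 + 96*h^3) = (b^2 + 3*b*h - 4*h^2)/(b^2 - 14*b*h + 48*h^2)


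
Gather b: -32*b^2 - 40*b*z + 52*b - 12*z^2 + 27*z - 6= -32*b^2 + b*(52 - 40*z) - 12*z^2 + 27*z - 6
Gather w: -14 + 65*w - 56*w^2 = -56*w^2 + 65*w - 14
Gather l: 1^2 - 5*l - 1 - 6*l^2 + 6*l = -6*l^2 + l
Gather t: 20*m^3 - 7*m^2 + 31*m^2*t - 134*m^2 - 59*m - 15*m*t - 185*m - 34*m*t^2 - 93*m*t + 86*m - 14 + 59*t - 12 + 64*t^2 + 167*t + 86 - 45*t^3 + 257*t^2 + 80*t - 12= 20*m^3 - 141*m^2 - 158*m - 45*t^3 + t^2*(321 - 34*m) + t*(31*m^2 - 108*m + 306) + 48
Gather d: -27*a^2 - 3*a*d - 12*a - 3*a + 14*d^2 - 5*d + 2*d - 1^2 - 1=-27*a^2 - 15*a + 14*d^2 + d*(-3*a - 3) - 2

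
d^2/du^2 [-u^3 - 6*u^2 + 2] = -6*u - 12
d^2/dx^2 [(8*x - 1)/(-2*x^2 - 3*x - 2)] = 2*(-(4*x + 3)^2*(8*x - 1) + 2*(24*x + 11)*(2*x^2 + 3*x + 2))/(2*x^2 + 3*x + 2)^3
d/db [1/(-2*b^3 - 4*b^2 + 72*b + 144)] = (3*b^2 + 4*b - 36)/(2*(b^3 + 2*b^2 - 36*b - 72)^2)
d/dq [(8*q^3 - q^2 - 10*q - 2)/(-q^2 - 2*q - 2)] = 8*(-q^4 - 4*q^3 - 7*q^2 + 2)/(q^4 + 4*q^3 + 8*q^2 + 8*q + 4)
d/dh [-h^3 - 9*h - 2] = -3*h^2 - 9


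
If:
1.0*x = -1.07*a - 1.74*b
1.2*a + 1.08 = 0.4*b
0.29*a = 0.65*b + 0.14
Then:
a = -1.14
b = -0.72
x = 2.48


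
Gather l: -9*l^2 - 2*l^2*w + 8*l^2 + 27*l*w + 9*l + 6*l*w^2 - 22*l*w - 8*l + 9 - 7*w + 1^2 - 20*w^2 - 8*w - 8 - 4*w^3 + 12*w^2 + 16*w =l^2*(-2*w - 1) + l*(6*w^2 + 5*w + 1) - 4*w^3 - 8*w^2 + w + 2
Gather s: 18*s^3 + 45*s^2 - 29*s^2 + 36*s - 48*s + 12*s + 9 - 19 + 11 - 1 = 18*s^3 + 16*s^2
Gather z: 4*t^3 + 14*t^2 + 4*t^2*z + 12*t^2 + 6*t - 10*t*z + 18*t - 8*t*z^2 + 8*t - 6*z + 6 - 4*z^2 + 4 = 4*t^3 + 26*t^2 + 32*t + z^2*(-8*t - 4) + z*(4*t^2 - 10*t - 6) + 10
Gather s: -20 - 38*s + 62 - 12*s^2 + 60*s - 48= -12*s^2 + 22*s - 6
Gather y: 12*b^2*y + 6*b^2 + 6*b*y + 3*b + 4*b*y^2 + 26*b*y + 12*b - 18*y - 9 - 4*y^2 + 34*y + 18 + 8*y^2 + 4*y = 6*b^2 + 15*b + y^2*(4*b + 4) + y*(12*b^2 + 32*b + 20) + 9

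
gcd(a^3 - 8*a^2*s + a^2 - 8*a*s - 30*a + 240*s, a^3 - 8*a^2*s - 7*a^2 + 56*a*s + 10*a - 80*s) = -a^2 + 8*a*s + 5*a - 40*s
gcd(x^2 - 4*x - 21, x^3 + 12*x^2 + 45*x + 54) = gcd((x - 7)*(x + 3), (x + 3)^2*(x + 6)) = x + 3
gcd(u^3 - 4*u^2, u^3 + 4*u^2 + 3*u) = u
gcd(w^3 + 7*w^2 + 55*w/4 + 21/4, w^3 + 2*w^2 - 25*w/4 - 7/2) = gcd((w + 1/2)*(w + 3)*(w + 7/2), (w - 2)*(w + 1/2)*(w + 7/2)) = w^2 + 4*w + 7/4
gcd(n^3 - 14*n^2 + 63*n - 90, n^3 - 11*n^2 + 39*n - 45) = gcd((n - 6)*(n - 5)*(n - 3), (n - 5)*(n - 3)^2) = n^2 - 8*n + 15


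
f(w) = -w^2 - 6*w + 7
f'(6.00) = -18.00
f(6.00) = -65.00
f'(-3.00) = 0.00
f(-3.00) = 16.00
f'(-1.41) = -3.18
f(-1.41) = 13.47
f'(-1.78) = -2.44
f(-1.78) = 14.51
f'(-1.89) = -2.22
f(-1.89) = 14.77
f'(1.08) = -8.16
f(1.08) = -0.65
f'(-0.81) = -4.38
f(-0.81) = 11.20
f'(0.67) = -7.34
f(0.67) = 2.53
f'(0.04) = -6.08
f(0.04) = 6.76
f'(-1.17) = -3.66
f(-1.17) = 12.65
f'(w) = -2*w - 6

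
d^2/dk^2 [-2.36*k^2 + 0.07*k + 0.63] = -4.72000000000000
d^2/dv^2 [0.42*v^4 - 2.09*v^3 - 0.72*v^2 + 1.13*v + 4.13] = 5.04*v^2 - 12.54*v - 1.44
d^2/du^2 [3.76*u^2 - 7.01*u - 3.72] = 7.52000000000000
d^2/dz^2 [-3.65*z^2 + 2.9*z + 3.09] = -7.30000000000000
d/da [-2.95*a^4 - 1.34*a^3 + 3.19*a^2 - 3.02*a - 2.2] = -11.8*a^3 - 4.02*a^2 + 6.38*a - 3.02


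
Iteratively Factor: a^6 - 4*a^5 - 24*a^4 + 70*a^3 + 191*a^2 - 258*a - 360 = (a + 1)*(a^5 - 5*a^4 - 19*a^3 + 89*a^2 + 102*a - 360) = (a - 4)*(a + 1)*(a^4 - a^3 - 23*a^2 - 3*a + 90) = (a - 4)*(a + 1)*(a + 3)*(a^3 - 4*a^2 - 11*a + 30) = (a - 5)*(a - 4)*(a + 1)*(a + 3)*(a^2 + a - 6) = (a - 5)*(a - 4)*(a - 2)*(a + 1)*(a + 3)*(a + 3)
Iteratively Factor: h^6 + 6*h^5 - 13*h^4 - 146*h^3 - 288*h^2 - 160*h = (h + 1)*(h^5 + 5*h^4 - 18*h^3 - 128*h^2 - 160*h) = (h + 1)*(h + 2)*(h^4 + 3*h^3 - 24*h^2 - 80*h) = (h - 5)*(h + 1)*(h + 2)*(h^3 + 8*h^2 + 16*h) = h*(h - 5)*(h + 1)*(h + 2)*(h^2 + 8*h + 16) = h*(h - 5)*(h + 1)*(h + 2)*(h + 4)*(h + 4)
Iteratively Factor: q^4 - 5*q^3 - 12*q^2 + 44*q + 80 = (q - 5)*(q^3 - 12*q - 16) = (q - 5)*(q - 4)*(q^2 + 4*q + 4) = (q - 5)*(q - 4)*(q + 2)*(q + 2)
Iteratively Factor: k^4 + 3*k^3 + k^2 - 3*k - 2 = (k + 1)*(k^3 + 2*k^2 - k - 2) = (k + 1)^2*(k^2 + k - 2) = (k - 1)*(k + 1)^2*(k + 2)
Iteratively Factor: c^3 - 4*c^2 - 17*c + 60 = (c - 5)*(c^2 + c - 12) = (c - 5)*(c - 3)*(c + 4)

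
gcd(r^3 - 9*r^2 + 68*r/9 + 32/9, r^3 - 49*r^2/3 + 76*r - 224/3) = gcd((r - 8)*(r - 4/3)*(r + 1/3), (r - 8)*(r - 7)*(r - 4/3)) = r^2 - 28*r/3 + 32/3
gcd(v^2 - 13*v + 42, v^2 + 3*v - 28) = 1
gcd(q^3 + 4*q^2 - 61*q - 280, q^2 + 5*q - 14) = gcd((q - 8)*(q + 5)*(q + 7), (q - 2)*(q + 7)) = q + 7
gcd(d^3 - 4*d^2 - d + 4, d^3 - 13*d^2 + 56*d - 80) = d - 4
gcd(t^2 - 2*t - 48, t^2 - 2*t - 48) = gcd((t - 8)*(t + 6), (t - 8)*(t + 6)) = t^2 - 2*t - 48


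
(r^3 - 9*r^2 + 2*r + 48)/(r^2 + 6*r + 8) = (r^2 - 11*r + 24)/(r + 4)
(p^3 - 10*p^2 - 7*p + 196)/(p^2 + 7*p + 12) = (p^2 - 14*p + 49)/(p + 3)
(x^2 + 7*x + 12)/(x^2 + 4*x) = (x + 3)/x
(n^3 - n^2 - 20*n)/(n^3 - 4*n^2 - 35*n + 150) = n*(n + 4)/(n^2 + n - 30)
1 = 1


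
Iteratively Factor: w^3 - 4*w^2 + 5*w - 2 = (w - 1)*(w^2 - 3*w + 2) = (w - 2)*(w - 1)*(w - 1)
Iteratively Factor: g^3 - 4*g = (g - 2)*(g^2 + 2*g) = g*(g - 2)*(g + 2)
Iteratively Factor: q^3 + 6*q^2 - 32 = (q + 4)*(q^2 + 2*q - 8) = (q - 2)*(q + 4)*(q + 4)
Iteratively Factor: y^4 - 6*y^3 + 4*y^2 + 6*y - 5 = (y - 1)*(y^3 - 5*y^2 - y + 5) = (y - 5)*(y - 1)*(y^2 - 1) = (y - 5)*(y - 1)^2*(y + 1)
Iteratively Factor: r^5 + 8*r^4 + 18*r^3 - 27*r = (r - 1)*(r^4 + 9*r^3 + 27*r^2 + 27*r) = (r - 1)*(r + 3)*(r^3 + 6*r^2 + 9*r) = (r - 1)*(r + 3)^2*(r^2 + 3*r) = (r - 1)*(r + 3)^3*(r)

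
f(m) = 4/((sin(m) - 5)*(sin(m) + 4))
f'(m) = -4*cos(m)/((sin(m) - 5)*(sin(m) + 4)^2) - 4*cos(m)/((sin(m) - 5)^2*(sin(m) + 4))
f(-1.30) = -0.22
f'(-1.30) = 0.01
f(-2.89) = -0.20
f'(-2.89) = -0.01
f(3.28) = -0.20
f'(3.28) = -0.01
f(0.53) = -0.20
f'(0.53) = -0.00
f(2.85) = -0.20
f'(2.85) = -0.00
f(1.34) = -0.20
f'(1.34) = -0.00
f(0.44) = -0.20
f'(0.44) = 0.00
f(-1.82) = -0.22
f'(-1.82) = -0.01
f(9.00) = -0.20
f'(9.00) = 0.00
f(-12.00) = -0.20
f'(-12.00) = 0.00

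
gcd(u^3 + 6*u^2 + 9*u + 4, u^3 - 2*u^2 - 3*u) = u + 1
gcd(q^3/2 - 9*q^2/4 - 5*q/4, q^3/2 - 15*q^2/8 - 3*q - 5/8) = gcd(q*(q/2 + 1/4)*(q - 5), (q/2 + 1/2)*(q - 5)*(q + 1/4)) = q - 5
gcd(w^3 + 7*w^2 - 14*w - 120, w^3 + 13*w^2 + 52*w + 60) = w^2 + 11*w + 30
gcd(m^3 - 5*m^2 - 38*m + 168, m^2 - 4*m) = m - 4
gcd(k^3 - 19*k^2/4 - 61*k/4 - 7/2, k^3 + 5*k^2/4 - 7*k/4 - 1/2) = k^2 + 9*k/4 + 1/2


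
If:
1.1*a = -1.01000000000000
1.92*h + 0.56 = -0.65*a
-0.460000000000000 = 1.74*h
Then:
No Solution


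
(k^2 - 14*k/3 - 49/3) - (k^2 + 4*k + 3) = -26*k/3 - 58/3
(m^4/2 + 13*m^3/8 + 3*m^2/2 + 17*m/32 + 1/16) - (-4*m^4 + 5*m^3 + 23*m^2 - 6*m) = 9*m^4/2 - 27*m^3/8 - 43*m^2/2 + 209*m/32 + 1/16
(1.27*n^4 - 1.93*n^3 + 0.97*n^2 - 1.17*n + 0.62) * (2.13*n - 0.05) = 2.7051*n^5 - 4.1744*n^4 + 2.1626*n^3 - 2.5406*n^2 + 1.3791*n - 0.031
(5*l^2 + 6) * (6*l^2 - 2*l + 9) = 30*l^4 - 10*l^3 + 81*l^2 - 12*l + 54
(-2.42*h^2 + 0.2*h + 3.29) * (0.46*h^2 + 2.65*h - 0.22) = -1.1132*h^4 - 6.321*h^3 + 2.5758*h^2 + 8.6745*h - 0.7238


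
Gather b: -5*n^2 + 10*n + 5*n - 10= -5*n^2 + 15*n - 10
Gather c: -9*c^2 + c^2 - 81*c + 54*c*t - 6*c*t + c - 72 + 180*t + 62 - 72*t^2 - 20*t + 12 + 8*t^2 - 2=-8*c^2 + c*(48*t - 80) - 64*t^2 + 160*t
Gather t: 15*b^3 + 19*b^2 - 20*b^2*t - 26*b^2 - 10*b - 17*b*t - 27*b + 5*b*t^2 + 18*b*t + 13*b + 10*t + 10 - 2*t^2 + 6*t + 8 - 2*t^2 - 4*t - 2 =15*b^3 - 7*b^2 - 24*b + t^2*(5*b - 4) + t*(-20*b^2 + b + 12) + 16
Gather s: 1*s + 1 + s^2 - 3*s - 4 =s^2 - 2*s - 3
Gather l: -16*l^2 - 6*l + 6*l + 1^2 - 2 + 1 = -16*l^2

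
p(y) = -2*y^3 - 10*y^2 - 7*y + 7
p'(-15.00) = -1057.00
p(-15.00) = 4612.00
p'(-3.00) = -1.00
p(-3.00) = -8.00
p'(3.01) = -121.56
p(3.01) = -159.21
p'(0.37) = -15.22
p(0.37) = 2.94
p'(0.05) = -8.02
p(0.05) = 6.62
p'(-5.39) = -73.51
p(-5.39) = 67.39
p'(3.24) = -134.79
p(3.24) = -188.68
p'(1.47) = -49.37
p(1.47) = -31.25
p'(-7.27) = -178.72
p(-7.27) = 297.84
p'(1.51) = -50.88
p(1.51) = -33.26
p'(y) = -6*y^2 - 20*y - 7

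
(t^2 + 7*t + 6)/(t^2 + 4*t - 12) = (t + 1)/(t - 2)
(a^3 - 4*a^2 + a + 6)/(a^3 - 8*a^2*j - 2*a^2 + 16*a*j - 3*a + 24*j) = (a - 2)/(a - 8*j)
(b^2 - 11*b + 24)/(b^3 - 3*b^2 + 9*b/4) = 4*(b^2 - 11*b + 24)/(b*(4*b^2 - 12*b + 9))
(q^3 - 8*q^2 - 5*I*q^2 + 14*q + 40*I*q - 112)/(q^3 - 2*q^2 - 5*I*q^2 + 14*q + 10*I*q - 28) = (q - 8)/(q - 2)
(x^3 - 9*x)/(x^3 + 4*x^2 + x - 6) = x*(x - 3)/(x^2 + x - 2)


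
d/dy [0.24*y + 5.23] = 0.240000000000000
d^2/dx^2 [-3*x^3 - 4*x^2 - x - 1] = -18*x - 8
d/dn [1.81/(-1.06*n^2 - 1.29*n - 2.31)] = (3.8372*n + 2.3349)/(1.06*n^2 + 1.29*n + 2.31)^2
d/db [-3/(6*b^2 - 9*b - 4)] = 9*(4*b - 3)/(-6*b^2 + 9*b + 4)^2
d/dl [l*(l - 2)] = 2*l - 2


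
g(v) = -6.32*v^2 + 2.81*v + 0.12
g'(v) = 2.81 - 12.64*v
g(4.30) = -104.65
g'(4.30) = -51.54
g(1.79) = -15.10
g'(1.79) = -19.82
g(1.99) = -19.32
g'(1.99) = -22.34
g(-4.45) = -137.54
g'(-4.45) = 59.06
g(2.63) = -36.20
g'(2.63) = -30.43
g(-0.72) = -5.18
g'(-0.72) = 11.91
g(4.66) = -124.03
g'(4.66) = -56.09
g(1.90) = -17.36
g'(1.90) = -21.21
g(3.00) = -48.33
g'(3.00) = -35.11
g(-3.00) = -65.19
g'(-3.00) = 40.73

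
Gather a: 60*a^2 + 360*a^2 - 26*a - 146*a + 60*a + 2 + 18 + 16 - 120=420*a^2 - 112*a - 84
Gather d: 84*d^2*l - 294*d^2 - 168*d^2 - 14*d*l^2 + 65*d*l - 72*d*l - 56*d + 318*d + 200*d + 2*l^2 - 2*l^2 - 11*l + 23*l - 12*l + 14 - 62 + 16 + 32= d^2*(84*l - 462) + d*(-14*l^2 - 7*l + 462)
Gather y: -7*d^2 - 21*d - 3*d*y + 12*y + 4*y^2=-7*d^2 - 21*d + 4*y^2 + y*(12 - 3*d)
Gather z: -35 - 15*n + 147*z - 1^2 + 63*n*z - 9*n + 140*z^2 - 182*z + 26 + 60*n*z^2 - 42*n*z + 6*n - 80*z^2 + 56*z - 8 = -18*n + z^2*(60*n + 60) + z*(21*n + 21) - 18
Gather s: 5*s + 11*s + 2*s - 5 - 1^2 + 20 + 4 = 18*s + 18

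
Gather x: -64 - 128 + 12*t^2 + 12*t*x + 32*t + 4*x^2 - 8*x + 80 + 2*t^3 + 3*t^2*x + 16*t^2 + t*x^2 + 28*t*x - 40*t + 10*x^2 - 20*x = 2*t^3 + 28*t^2 - 8*t + x^2*(t + 14) + x*(3*t^2 + 40*t - 28) - 112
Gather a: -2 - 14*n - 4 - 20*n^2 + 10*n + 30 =-20*n^2 - 4*n + 24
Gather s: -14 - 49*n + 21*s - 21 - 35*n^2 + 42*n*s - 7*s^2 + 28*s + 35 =-35*n^2 - 49*n - 7*s^2 + s*(42*n + 49)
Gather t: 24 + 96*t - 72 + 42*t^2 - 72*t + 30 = 42*t^2 + 24*t - 18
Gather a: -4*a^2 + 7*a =-4*a^2 + 7*a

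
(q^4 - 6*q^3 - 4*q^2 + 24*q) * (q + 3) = q^5 - 3*q^4 - 22*q^3 + 12*q^2 + 72*q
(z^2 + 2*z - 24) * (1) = z^2 + 2*z - 24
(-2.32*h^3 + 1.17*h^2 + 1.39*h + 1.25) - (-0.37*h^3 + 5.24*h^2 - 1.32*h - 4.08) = -1.95*h^3 - 4.07*h^2 + 2.71*h + 5.33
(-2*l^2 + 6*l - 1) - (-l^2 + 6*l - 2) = 1 - l^2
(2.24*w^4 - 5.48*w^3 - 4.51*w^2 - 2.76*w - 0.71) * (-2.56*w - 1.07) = -5.7344*w^5 + 11.632*w^4 + 17.4092*w^3 + 11.8913*w^2 + 4.7708*w + 0.7597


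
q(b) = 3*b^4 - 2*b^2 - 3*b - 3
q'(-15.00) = -40443.00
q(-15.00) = 151467.00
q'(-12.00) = -20691.00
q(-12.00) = 61953.00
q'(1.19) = 12.46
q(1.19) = -3.39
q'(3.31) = 418.94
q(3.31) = 325.27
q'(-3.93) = -715.66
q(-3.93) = 693.54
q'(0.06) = -3.24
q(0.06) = -3.19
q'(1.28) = 17.05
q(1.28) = -2.06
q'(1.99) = 83.61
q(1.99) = 30.16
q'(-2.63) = -210.78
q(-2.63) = 134.59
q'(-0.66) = -3.81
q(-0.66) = -1.32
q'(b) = 12*b^3 - 4*b - 3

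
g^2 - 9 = (g - 3)*(g + 3)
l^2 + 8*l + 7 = (l + 1)*(l + 7)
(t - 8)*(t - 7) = t^2 - 15*t + 56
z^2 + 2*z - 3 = (z - 1)*(z + 3)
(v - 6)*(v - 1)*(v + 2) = v^3 - 5*v^2 - 8*v + 12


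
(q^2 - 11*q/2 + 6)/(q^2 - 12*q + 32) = (q - 3/2)/(q - 8)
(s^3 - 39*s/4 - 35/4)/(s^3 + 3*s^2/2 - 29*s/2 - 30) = (s^2 - 5*s/2 - 7/2)/(s^2 - s - 12)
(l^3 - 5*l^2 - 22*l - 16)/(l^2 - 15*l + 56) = (l^2 + 3*l + 2)/(l - 7)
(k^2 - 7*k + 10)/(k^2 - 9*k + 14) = (k - 5)/(k - 7)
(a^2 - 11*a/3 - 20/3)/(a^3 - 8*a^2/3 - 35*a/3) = (3*a + 4)/(a*(3*a + 7))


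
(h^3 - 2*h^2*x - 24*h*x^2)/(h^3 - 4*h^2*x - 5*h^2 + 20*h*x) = (h^2 - 2*h*x - 24*x^2)/(h^2 - 4*h*x - 5*h + 20*x)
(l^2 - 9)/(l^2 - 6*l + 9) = (l + 3)/(l - 3)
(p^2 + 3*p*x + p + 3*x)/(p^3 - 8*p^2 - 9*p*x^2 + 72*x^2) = (-p - 1)/(-p^2 + 3*p*x + 8*p - 24*x)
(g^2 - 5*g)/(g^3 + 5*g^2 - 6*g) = (g - 5)/(g^2 + 5*g - 6)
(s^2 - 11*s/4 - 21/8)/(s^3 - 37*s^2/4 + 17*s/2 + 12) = (s - 7/2)/(s^2 - 10*s + 16)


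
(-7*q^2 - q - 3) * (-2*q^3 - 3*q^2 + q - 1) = 14*q^5 + 23*q^4 + 2*q^3 + 15*q^2 - 2*q + 3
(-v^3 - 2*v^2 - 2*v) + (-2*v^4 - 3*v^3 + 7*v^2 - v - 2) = -2*v^4 - 4*v^3 + 5*v^2 - 3*v - 2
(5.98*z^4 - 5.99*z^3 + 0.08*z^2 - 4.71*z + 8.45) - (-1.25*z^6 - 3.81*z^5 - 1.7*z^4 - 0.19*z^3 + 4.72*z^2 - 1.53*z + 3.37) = 1.25*z^6 + 3.81*z^5 + 7.68*z^4 - 5.8*z^3 - 4.64*z^2 - 3.18*z + 5.08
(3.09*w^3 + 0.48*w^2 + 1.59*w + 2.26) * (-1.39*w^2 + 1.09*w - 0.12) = -4.2951*w^5 + 2.7009*w^4 - 2.0577*w^3 - 1.4659*w^2 + 2.2726*w - 0.2712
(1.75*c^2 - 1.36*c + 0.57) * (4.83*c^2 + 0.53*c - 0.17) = 8.4525*c^4 - 5.6413*c^3 + 1.7348*c^2 + 0.5333*c - 0.0969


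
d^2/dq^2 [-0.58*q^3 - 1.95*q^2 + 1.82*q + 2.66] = -3.48*q - 3.9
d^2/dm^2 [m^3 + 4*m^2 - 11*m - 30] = 6*m + 8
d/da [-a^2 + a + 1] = 1 - 2*a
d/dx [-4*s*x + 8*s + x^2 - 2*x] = -4*s + 2*x - 2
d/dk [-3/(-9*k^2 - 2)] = -54*k/(9*k^2 + 2)^2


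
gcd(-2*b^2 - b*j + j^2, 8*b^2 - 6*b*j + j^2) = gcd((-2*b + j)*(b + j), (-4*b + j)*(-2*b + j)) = 2*b - j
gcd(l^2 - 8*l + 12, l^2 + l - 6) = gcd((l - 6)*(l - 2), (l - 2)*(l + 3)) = l - 2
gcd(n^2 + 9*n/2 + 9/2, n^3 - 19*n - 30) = n + 3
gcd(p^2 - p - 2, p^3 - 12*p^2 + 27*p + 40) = p + 1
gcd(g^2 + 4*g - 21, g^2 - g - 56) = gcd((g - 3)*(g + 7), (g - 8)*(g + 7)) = g + 7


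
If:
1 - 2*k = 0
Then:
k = 1/2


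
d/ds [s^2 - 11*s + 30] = 2*s - 11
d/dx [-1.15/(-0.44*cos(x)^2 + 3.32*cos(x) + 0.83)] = (1.012*cos(x) - 3.818)*sin(x)/(-0.44*cos(x)^2 + 3.32*cos(x) + 0.83)^2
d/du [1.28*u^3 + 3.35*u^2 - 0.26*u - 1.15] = 3.84*u^2 + 6.7*u - 0.26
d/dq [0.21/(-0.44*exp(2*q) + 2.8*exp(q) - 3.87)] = (0.1848*exp(q) - 0.588)*exp(q)/(0.44*exp(2*q) - 2.8*exp(q) + 3.87)^2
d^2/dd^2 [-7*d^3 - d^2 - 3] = -42*d - 2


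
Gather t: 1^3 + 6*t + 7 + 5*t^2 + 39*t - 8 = 5*t^2 + 45*t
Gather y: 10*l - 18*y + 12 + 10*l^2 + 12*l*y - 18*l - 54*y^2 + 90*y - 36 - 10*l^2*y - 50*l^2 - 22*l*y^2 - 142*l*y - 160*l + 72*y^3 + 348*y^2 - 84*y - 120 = -40*l^2 - 168*l + 72*y^3 + y^2*(294 - 22*l) + y*(-10*l^2 - 130*l - 12) - 144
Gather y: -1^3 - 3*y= -3*y - 1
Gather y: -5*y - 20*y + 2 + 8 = 10 - 25*y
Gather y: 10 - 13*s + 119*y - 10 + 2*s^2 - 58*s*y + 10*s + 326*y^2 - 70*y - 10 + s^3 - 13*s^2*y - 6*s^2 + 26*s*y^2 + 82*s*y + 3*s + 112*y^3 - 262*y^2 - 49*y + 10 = s^3 - 4*s^2 + 112*y^3 + y^2*(26*s + 64) + y*(-13*s^2 + 24*s)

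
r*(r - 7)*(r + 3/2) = r^3 - 11*r^2/2 - 21*r/2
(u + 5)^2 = u^2 + 10*u + 25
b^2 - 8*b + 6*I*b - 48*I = (b - 8)*(b + 6*I)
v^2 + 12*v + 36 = (v + 6)^2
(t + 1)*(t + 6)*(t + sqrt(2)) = t^3 + sqrt(2)*t^2 + 7*t^2 + 6*t + 7*sqrt(2)*t + 6*sqrt(2)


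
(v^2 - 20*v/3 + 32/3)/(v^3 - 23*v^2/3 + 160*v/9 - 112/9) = 3*(3*v - 8)/(9*v^2 - 33*v + 28)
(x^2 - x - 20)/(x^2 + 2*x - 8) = (x - 5)/(x - 2)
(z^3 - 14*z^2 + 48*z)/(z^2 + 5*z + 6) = z*(z^2 - 14*z + 48)/(z^2 + 5*z + 6)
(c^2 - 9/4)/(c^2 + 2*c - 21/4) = (2*c + 3)/(2*c + 7)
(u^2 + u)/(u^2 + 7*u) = (u + 1)/(u + 7)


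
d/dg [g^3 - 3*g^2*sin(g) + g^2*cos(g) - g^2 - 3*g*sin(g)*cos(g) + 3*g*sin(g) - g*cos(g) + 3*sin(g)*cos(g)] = -g^2*sin(g) - 3*g^2*cos(g) + 3*g^2 - 3*g*cos(2*g) + 5*sqrt(2)*g*cos(g + pi/4) - 2*g + 3*sin(g) - 3*sin(2*g)/2 - cos(g) + 3*cos(2*g)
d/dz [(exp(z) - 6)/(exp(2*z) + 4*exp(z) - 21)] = (-2*(exp(z) - 6)*(exp(z) + 2) + exp(2*z) + 4*exp(z) - 21)*exp(z)/(exp(2*z) + 4*exp(z) - 21)^2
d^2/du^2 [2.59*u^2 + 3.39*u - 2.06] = 5.18000000000000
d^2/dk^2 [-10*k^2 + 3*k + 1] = -20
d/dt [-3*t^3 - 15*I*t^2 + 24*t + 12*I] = -9*t^2 - 30*I*t + 24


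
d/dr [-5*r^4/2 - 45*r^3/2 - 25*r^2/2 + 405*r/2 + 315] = -10*r^3 - 135*r^2/2 - 25*r + 405/2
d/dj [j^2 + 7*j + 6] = 2*j + 7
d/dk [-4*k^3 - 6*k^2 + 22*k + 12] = -12*k^2 - 12*k + 22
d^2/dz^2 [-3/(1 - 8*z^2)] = 48*(24*z^2 + 1)/(8*z^2 - 1)^3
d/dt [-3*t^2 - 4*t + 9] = -6*t - 4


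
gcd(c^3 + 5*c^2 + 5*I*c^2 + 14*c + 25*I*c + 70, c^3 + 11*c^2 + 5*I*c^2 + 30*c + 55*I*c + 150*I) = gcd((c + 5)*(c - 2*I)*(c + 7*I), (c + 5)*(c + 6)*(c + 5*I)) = c + 5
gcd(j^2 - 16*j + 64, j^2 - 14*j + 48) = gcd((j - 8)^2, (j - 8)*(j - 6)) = j - 8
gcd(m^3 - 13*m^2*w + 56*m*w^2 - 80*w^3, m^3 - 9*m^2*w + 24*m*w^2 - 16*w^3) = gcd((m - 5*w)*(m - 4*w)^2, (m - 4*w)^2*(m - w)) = m^2 - 8*m*w + 16*w^2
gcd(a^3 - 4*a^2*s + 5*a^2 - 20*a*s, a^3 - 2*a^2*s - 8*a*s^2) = -a^2 + 4*a*s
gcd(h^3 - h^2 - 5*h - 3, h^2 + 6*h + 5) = h + 1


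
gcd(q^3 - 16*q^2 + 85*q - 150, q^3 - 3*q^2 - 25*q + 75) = q - 5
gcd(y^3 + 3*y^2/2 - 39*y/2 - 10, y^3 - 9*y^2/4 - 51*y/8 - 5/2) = y^2 - 7*y/2 - 2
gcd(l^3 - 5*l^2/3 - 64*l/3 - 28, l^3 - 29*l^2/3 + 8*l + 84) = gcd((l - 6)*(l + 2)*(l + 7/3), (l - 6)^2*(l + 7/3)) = l^2 - 11*l/3 - 14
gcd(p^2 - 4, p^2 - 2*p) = p - 2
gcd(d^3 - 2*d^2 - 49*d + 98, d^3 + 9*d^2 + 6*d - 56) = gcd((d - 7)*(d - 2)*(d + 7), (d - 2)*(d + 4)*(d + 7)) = d^2 + 5*d - 14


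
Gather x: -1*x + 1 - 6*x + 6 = 7 - 7*x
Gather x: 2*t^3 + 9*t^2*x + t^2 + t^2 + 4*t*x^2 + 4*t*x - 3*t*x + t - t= 2*t^3 + 2*t^2 + 4*t*x^2 + x*(9*t^2 + t)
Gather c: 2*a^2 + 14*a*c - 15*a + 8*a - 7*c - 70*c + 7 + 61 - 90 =2*a^2 - 7*a + c*(14*a - 77) - 22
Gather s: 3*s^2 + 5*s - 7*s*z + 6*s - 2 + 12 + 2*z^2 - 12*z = 3*s^2 + s*(11 - 7*z) + 2*z^2 - 12*z + 10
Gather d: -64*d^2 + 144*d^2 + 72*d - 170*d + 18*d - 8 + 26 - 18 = 80*d^2 - 80*d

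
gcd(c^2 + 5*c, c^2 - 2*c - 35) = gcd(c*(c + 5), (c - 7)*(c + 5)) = c + 5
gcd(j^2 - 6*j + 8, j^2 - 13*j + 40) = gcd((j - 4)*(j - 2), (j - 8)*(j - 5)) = 1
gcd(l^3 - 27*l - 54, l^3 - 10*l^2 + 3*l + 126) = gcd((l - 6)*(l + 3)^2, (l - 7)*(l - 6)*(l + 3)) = l^2 - 3*l - 18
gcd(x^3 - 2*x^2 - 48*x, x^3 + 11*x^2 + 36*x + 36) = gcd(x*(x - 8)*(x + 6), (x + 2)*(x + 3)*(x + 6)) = x + 6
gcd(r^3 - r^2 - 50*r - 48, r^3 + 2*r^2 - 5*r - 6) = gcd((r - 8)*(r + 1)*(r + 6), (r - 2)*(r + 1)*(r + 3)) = r + 1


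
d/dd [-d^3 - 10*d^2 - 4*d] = -3*d^2 - 20*d - 4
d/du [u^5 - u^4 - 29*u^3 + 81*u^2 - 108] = u*(5*u^3 - 4*u^2 - 87*u + 162)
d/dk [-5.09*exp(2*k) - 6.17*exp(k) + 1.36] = (-10.18*exp(k) - 6.17)*exp(k)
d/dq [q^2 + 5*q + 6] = 2*q + 5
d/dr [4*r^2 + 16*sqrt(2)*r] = 8*r + 16*sqrt(2)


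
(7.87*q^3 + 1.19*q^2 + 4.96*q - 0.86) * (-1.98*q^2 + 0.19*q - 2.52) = -15.5826*q^5 - 0.8609*q^4 - 29.4271*q^3 - 0.3536*q^2 - 12.6626*q + 2.1672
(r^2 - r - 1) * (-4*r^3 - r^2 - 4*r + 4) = -4*r^5 + 3*r^4 + r^3 + 9*r^2 - 4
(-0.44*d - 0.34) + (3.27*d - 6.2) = 2.83*d - 6.54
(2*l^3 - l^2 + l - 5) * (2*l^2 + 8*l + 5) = 4*l^5 + 14*l^4 + 4*l^3 - 7*l^2 - 35*l - 25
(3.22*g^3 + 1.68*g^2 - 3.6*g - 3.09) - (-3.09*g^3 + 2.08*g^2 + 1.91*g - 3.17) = 6.31*g^3 - 0.4*g^2 - 5.51*g + 0.0800000000000001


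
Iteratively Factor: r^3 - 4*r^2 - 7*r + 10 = (r - 1)*(r^2 - 3*r - 10) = (r - 5)*(r - 1)*(r + 2)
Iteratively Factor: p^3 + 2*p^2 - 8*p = (p)*(p^2 + 2*p - 8) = p*(p + 4)*(p - 2)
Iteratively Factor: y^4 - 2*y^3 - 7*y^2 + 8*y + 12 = (y + 1)*(y^3 - 3*y^2 - 4*y + 12) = (y - 3)*(y + 1)*(y^2 - 4) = (y - 3)*(y + 1)*(y + 2)*(y - 2)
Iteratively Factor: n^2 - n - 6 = (n + 2)*(n - 3)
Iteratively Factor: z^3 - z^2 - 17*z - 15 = (z + 1)*(z^2 - 2*z - 15) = (z + 1)*(z + 3)*(z - 5)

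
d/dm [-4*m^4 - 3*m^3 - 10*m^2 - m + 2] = -16*m^3 - 9*m^2 - 20*m - 1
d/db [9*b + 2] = 9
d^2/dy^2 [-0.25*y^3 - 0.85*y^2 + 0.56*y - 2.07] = -1.5*y - 1.7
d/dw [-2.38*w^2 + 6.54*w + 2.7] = 6.54 - 4.76*w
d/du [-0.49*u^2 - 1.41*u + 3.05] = -0.98*u - 1.41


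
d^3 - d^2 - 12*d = d*(d - 4)*(d + 3)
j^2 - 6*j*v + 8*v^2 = (j - 4*v)*(j - 2*v)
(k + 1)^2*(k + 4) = k^3 + 6*k^2 + 9*k + 4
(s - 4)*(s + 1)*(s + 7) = s^3 + 4*s^2 - 25*s - 28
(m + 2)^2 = m^2 + 4*m + 4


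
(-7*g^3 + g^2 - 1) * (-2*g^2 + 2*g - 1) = 14*g^5 - 16*g^4 + 9*g^3 + g^2 - 2*g + 1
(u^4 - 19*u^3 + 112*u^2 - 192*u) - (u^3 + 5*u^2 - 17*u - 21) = u^4 - 20*u^3 + 107*u^2 - 175*u + 21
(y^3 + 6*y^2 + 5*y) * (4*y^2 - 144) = 4*y^5 + 24*y^4 - 124*y^3 - 864*y^2 - 720*y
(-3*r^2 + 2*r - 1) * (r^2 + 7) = -3*r^4 + 2*r^3 - 22*r^2 + 14*r - 7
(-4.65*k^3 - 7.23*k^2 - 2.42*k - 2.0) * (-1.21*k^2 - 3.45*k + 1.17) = 5.6265*k^5 + 24.7908*k^4 + 22.4312*k^3 + 2.3099*k^2 + 4.0686*k - 2.34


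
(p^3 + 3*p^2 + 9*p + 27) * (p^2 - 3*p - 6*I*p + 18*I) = p^5 - 6*I*p^4 - 81*p + 486*I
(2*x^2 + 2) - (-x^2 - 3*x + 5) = 3*x^2 + 3*x - 3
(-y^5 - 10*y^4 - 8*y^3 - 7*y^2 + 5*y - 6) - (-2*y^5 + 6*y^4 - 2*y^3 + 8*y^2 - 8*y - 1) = y^5 - 16*y^4 - 6*y^3 - 15*y^2 + 13*y - 5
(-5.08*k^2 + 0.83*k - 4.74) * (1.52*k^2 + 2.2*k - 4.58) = -7.7216*k^4 - 9.9144*k^3 + 17.8876*k^2 - 14.2294*k + 21.7092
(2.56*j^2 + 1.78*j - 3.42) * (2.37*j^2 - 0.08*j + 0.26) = 6.0672*j^4 + 4.0138*j^3 - 7.5822*j^2 + 0.7364*j - 0.8892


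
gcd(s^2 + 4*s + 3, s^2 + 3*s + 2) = s + 1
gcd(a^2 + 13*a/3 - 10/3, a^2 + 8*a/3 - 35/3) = a + 5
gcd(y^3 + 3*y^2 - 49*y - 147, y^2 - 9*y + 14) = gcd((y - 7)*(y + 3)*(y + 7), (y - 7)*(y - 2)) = y - 7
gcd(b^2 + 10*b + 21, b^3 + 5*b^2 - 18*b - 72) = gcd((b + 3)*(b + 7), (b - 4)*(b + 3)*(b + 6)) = b + 3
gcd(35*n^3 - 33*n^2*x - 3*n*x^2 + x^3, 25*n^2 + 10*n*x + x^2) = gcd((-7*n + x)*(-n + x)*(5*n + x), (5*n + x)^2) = 5*n + x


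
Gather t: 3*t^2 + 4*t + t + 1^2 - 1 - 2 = 3*t^2 + 5*t - 2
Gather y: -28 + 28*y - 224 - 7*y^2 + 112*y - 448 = -7*y^2 + 140*y - 700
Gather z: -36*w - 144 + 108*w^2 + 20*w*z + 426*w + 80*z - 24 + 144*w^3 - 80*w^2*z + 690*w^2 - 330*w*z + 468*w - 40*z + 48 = 144*w^3 + 798*w^2 + 858*w + z*(-80*w^2 - 310*w + 40) - 120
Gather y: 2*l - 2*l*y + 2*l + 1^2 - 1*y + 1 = 4*l + y*(-2*l - 1) + 2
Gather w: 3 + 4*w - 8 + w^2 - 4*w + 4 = w^2 - 1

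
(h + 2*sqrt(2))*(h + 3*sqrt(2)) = h^2 + 5*sqrt(2)*h + 12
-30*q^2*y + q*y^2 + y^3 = y*(-5*q + y)*(6*q + y)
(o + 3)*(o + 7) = o^2 + 10*o + 21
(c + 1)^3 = c^3 + 3*c^2 + 3*c + 1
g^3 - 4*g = g*(g - 2)*(g + 2)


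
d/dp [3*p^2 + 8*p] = 6*p + 8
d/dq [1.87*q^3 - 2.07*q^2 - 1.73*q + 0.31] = 5.61*q^2 - 4.14*q - 1.73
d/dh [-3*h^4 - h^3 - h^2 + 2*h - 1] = -12*h^3 - 3*h^2 - 2*h + 2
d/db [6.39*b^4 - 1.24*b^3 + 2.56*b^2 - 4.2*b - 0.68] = 25.56*b^3 - 3.72*b^2 + 5.12*b - 4.2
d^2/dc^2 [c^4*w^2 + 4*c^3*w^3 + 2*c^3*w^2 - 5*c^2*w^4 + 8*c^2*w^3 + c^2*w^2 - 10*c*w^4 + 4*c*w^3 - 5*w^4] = w^2*(12*c^2 + 24*c*w + 12*c - 10*w^2 + 16*w + 2)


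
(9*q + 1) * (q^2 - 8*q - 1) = 9*q^3 - 71*q^2 - 17*q - 1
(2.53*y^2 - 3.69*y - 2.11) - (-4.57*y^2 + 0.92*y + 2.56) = 7.1*y^2 - 4.61*y - 4.67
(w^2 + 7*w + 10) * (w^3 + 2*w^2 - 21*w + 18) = w^5 + 9*w^4 + 3*w^3 - 109*w^2 - 84*w + 180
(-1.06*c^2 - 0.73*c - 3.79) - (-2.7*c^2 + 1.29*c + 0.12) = 1.64*c^2 - 2.02*c - 3.91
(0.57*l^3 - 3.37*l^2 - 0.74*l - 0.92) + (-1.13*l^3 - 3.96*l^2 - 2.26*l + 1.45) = -0.56*l^3 - 7.33*l^2 - 3.0*l + 0.53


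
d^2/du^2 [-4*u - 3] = 0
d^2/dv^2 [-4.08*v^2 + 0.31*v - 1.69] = -8.16000000000000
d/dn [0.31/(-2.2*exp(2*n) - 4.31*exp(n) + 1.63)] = (1.364*exp(n) + 1.3361)*exp(n)/(2.2*exp(2*n) + 4.31*exp(n) - 1.63)^2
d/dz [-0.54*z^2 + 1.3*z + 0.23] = 1.3 - 1.08*z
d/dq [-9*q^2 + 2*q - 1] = 2 - 18*q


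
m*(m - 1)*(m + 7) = m^3 + 6*m^2 - 7*m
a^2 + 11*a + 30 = (a + 5)*(a + 6)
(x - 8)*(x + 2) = x^2 - 6*x - 16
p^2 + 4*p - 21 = (p - 3)*(p + 7)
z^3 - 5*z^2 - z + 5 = (z - 5)*(z - 1)*(z + 1)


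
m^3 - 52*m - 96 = (m - 8)*(m + 2)*(m + 6)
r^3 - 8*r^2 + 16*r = r*(r - 4)^2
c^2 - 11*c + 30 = (c - 6)*(c - 5)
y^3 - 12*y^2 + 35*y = y*(y - 7)*(y - 5)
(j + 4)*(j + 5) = j^2 + 9*j + 20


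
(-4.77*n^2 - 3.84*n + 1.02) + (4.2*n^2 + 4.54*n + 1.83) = -0.569999999999999*n^2 + 0.7*n + 2.85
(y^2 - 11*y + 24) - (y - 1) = y^2 - 12*y + 25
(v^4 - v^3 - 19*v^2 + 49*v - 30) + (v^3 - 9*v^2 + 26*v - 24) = v^4 - 28*v^2 + 75*v - 54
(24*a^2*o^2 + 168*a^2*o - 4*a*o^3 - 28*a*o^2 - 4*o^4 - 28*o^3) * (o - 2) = 24*a^2*o^3 + 120*a^2*o^2 - 336*a^2*o - 4*a*o^4 - 20*a*o^3 + 56*a*o^2 - 4*o^5 - 20*o^4 + 56*o^3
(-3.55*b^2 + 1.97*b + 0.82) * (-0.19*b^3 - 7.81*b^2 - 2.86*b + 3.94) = 0.6745*b^5 + 27.3512*b^4 - 5.3885*b^3 - 26.0254*b^2 + 5.4166*b + 3.2308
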